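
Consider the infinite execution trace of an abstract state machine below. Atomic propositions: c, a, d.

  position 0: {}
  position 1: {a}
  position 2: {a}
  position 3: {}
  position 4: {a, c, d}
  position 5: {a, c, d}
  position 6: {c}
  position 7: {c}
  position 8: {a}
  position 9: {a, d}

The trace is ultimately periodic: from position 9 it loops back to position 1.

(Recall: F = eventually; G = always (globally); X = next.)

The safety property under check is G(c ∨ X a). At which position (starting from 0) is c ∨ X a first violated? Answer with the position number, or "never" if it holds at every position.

Check c ∨ X a at each position in order: 0 ✓, 1 ✓.
At position 2 the labels are {a} and the next position 3 has {}, so c ∨ X a is false there. This is the first violation.

2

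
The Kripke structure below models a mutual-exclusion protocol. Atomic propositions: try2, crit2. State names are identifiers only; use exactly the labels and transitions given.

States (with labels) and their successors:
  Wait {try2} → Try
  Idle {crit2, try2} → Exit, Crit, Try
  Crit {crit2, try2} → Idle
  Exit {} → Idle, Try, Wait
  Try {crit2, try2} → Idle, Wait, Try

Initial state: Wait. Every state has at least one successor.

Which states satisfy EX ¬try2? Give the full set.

{Idle}

States satisfying ¬try2: {Exit}.
States satisfying EX ¬try2: {Idle}.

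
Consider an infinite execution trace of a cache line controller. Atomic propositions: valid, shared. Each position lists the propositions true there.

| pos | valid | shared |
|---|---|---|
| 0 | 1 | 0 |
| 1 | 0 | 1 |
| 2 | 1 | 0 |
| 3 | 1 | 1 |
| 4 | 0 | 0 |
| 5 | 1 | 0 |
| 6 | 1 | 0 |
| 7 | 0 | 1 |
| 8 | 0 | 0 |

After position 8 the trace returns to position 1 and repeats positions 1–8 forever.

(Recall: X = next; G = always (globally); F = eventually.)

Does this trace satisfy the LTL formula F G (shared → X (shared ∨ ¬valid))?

G (shared → X (shared ∨ ¬valid)) is false at every position 0..8, so it never becomes true and F G (shared → X (shared ∨ ¬valid)) fails.

No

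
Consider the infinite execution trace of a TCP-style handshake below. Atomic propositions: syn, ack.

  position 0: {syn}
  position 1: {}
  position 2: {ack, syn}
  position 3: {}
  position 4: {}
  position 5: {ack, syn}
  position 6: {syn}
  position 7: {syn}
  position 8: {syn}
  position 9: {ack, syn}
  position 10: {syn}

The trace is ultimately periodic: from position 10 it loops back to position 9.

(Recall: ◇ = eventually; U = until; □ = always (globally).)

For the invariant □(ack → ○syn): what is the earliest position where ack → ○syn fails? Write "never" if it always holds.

2

Check ack → ○syn at each position in order: 0 ✓, 1 ✓.
At position 2 the labels are {ack, syn} and the next position 3 has {}, so ack → ○syn is false there. This is the first violation.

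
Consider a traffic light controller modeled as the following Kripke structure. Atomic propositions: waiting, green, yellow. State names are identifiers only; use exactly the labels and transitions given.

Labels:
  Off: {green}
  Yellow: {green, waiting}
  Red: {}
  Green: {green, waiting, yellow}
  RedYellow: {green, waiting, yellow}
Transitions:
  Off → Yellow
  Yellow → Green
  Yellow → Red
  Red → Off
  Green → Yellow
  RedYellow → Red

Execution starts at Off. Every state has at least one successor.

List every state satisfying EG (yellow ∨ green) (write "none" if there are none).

{Off, Yellow, Green}

States satisfying yellow ∨ green: {Off, Yellow, Green, RedYellow}.
States satisfying EG (yellow ∨ green): {Off, Yellow, Green}.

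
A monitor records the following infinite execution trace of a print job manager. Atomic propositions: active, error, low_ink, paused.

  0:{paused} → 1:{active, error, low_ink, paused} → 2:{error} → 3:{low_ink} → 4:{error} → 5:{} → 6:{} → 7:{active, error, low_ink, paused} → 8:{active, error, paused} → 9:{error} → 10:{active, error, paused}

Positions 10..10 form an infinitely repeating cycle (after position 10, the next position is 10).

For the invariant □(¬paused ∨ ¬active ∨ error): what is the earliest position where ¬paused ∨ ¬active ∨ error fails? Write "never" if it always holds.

¬paused ∨ ¬active ∨ error holds at every position 0..10, and those are all the positions the trace ever visits, so the invariant □(¬paused ∨ ¬active ∨ error) is never violated.

never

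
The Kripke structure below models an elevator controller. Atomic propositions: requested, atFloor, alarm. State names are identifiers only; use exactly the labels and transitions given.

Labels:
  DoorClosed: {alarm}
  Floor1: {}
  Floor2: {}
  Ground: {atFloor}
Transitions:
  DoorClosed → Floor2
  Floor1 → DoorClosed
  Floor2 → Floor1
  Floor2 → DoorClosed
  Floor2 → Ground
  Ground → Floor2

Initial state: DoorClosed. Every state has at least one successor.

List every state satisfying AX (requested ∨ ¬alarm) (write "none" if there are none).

{DoorClosed, Ground}

States satisfying requested ∨ ¬alarm: {Floor1, Floor2, Ground}.
States satisfying AX (requested ∨ ¬alarm): {DoorClosed, Ground}.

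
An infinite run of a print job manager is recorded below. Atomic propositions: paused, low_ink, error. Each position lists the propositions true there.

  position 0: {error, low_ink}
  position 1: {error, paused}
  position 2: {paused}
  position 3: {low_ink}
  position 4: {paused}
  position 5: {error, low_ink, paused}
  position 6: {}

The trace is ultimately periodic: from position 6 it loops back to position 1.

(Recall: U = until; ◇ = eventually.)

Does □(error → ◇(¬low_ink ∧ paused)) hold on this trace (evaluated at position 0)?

Yes

error → ◇(¬low_ink ∧ paused) holds at every position 0..6, and those are all positions ever visited, so □(error → ◇(¬low_ink ∧ paused)) holds.
Positions where error holds: 0, 1, 5.
Check ◇(¬low_ink ∧ paused) at each: 0→ok, 1→ok, 5→ok.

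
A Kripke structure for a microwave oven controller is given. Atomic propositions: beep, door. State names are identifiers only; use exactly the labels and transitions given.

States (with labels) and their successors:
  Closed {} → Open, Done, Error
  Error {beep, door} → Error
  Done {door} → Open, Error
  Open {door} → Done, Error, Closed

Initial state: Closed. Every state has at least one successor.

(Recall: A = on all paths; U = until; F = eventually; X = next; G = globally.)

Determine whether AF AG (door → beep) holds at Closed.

States satisfying AG (door → beep): {Error}.
States satisfying AF AG (door → beep): {Error}.
There is a path from Closed along which AG (door → beep) never holds.
Closed ∉ Sat(AF AG (door → beep)).

Violated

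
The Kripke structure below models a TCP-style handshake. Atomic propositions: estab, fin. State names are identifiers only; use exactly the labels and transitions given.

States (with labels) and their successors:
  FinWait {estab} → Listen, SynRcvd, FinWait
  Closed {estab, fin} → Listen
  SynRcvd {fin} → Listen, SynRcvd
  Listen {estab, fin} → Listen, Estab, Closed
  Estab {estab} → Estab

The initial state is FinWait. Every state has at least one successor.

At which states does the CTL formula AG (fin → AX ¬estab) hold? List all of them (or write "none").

States satisfying fin → AX ¬estab: {FinWait, Estab}.
States satisfying AG (fin → AX ¬estab): {Estab}.

{Estab}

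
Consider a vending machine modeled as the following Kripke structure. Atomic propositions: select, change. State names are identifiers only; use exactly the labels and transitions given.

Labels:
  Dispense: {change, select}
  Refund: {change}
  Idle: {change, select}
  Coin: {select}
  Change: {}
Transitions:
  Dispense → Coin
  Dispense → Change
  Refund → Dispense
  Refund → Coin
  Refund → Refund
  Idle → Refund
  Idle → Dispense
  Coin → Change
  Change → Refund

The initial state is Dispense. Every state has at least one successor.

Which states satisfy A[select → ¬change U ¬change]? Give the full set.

{Coin, Change}

States satisfying select → ¬change: {Refund, Coin, Change}.
States satisfying ¬change: {Coin, Change}.
States satisfying A[select → ¬change U ¬change]: {Coin, Change}.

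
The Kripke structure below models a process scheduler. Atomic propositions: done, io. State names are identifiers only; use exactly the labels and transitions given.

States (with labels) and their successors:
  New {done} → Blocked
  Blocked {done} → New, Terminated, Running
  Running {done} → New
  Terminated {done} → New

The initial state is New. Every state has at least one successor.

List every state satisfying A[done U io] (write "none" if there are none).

none

States satisfying done: {New, Blocked, Running, Terminated}.
States satisfying io: ∅.
States satisfying A[done U io]: ∅.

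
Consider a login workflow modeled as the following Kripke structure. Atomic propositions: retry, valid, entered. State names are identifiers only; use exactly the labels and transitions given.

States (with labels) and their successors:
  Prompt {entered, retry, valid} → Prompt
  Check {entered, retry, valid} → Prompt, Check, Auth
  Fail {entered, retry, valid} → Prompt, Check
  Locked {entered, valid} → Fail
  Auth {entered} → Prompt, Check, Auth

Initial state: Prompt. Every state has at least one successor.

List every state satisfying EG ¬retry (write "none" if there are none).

{Auth}

States satisfying ¬retry: {Locked, Auth}.
States satisfying EG ¬retry: {Auth}.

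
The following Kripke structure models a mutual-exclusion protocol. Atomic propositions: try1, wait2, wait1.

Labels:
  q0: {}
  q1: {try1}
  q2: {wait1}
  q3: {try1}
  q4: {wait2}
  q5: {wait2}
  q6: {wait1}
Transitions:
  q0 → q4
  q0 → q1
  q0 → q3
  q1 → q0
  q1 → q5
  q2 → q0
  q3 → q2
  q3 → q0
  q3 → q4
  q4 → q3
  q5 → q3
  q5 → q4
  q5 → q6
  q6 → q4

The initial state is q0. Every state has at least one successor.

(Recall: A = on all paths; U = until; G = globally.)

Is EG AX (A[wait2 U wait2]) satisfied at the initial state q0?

States satisfying AX (A[wait2 U wait2]): {q6}.
States satisfying EG AX (A[wait2 U wait2]): ∅.
No suitable path/successor from q0 witnesses the formula.
q0 ∉ Sat(EG AX (A[wait2 U wait2])).

No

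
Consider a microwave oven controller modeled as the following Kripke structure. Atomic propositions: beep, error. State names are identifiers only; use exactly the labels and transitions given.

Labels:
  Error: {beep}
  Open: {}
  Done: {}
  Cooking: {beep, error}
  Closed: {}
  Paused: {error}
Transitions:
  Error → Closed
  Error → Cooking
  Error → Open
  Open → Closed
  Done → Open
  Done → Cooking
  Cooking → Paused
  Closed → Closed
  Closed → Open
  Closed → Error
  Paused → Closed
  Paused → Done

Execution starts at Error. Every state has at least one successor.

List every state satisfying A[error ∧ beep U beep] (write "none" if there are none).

{Error, Cooking}

States satisfying error ∧ beep: {Cooking}.
States satisfying beep: {Error, Cooking}.
States satisfying A[error ∧ beep U beep]: {Error, Cooking}.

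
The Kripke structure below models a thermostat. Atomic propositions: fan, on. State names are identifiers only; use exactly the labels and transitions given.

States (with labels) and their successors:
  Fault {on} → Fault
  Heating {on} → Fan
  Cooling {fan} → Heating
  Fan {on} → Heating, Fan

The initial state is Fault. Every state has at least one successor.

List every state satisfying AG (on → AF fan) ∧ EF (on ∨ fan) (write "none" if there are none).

none

States satisfying on → AF fan: {Cooling}.
States satisfying AG (on → AF fan): ∅.
States satisfying on ∨ fan: {Fault, Heating, Cooling, Fan}.
States satisfying EF (on ∨ fan): {Fault, Heating, Cooling, Fan}.
States satisfying AG (on → AF fan) ∧ EF (on ∨ fan): ∅.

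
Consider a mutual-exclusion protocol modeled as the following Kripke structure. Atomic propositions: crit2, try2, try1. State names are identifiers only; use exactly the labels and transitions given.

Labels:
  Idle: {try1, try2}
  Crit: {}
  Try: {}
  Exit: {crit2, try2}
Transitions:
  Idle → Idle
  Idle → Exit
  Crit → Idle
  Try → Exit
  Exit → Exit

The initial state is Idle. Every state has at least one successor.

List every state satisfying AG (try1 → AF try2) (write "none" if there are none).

States satisfying try1 → AF try2: {Idle, Crit, Try, Exit}.
States satisfying AG (try1 → AF try2): {Idle, Crit, Try, Exit}.

{Idle, Crit, Try, Exit}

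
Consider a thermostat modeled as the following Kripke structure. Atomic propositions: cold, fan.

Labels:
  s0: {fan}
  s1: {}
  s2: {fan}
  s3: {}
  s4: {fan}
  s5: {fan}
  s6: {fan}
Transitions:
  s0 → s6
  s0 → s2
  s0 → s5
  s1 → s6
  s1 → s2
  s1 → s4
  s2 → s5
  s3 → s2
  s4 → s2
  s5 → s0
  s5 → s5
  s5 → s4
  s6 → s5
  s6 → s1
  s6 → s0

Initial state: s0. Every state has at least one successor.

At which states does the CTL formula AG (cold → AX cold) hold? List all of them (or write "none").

{s0, s1, s2, s3, s4, s5, s6}

States satisfying cold → AX cold: {s0, s1, s2, s3, s4, s5, s6}.
States satisfying AG (cold → AX cold): {s0, s1, s2, s3, s4, s5, s6}.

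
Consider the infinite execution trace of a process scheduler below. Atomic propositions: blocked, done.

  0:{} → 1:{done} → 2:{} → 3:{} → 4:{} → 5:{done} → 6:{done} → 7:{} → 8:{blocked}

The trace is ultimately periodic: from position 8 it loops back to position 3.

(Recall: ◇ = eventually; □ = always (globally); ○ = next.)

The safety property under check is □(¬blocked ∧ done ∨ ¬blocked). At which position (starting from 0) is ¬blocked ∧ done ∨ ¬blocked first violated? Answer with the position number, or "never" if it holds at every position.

8

Check ¬blocked ∧ done ∨ ¬blocked at each position in order: 0 ✓, 1 ✓, 2 ✓, 3 ✓, 4 ✓, 5 ✓, 6 ✓, 7 ✓.
At position 8 the labels are {blocked}, so ¬blocked ∧ done ∨ ¬blocked is false there. This is the first violation.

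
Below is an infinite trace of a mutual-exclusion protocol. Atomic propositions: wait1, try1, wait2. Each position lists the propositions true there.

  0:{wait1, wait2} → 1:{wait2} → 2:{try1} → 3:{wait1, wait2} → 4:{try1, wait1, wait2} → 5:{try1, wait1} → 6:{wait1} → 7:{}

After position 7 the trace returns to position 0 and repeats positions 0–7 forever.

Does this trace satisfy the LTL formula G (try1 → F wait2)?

Holds

try1 → F wait2 holds at every position 0..7, and those are all positions ever visited, so G (try1 → F wait2) holds.
Positions where try1 holds: 2, 4, 5.
Check F wait2 at each: 2→ok, 4→ok, 5→ok.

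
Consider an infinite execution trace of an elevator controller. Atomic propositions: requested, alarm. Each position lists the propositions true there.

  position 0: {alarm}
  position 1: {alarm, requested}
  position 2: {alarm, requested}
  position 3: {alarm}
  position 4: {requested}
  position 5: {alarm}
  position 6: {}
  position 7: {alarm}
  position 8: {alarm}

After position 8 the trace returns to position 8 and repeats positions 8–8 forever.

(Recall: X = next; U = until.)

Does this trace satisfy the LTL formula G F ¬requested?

Holds

F ¬requested holds at every position 0..8, and those are all positions ever visited, so G F ¬requested holds.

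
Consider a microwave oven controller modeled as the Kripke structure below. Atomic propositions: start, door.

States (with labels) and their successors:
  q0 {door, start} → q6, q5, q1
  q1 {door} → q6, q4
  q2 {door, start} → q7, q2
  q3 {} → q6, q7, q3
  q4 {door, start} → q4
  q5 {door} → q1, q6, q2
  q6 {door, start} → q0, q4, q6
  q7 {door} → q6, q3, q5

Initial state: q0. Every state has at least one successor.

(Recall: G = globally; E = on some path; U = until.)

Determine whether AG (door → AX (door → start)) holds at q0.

States satisfying door → AX (door → start): {q1, q3, q4, q6}.
States satisfying AG (door → AX (door → start)): {q4}.
q0 is reachable from q0 and violates door → AX (door → start), so AG fails at q0.
q0 ∉ Sat(AG (door → AX (door → start))).

Does not hold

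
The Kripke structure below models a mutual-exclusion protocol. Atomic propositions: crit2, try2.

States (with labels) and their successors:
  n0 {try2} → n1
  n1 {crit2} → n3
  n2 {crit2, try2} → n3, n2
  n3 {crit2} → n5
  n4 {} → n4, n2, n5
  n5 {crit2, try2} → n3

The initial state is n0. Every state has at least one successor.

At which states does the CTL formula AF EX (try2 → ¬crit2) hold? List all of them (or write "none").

{n0, n1, n2, n3, n4, n5}

States satisfying EX (try2 → ¬crit2): {n0, n1, n2, n4, n5}.
States satisfying AF EX (try2 → ¬crit2): {n0, n1, n2, n3, n4, n5}.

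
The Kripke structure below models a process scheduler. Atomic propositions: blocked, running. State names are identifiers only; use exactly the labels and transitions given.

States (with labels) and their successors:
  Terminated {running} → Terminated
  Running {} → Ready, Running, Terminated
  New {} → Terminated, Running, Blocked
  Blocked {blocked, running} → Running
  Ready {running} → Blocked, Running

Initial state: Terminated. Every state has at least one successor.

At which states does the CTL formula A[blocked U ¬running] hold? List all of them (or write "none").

States satisfying blocked: {Blocked}.
States satisfying ¬running: {Running, New}.
States satisfying A[blocked U ¬running]: {Running, New, Blocked}.

{Running, New, Blocked}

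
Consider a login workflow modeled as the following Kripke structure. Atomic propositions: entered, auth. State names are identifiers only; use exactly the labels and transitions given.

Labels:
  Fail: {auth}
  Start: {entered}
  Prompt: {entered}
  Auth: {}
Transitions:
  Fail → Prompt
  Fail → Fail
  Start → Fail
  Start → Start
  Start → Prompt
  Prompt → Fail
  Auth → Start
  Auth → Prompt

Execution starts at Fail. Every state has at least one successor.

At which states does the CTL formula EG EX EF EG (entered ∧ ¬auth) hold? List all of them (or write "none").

{Start, Auth}

States satisfying EX EF EG (entered ∧ ¬auth): {Start, Auth}.
States satisfying EG EX EF EG (entered ∧ ¬auth): {Start, Auth}.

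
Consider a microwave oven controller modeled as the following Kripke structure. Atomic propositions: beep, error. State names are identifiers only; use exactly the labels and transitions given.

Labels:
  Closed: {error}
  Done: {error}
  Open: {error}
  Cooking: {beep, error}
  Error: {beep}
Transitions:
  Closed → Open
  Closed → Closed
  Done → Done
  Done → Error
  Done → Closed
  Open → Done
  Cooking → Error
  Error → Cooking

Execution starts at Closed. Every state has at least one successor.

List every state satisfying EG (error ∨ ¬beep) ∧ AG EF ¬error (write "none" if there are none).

States satisfying error ∨ ¬beep: {Closed, Done, Open, Cooking}.
States satisfying EG (error ∨ ¬beep): {Closed, Done, Open}.
States satisfying EF ¬error: {Closed, Done, Open, Cooking, Error}.
States satisfying AG EF ¬error: {Closed, Done, Open, Cooking, Error}.
States satisfying EG (error ∨ ¬beep) ∧ AG EF ¬error: {Closed, Done, Open}.

{Closed, Done, Open}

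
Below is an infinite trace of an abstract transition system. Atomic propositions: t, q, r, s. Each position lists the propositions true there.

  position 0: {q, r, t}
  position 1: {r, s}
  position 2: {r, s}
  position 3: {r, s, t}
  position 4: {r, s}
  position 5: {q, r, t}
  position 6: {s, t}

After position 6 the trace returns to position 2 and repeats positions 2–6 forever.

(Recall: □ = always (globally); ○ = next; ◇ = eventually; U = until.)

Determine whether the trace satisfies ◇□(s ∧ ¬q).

□(s ∧ ¬q) is false at every position 0..6, so it never becomes true and ◇□(s ∧ ¬q) fails.

Does not hold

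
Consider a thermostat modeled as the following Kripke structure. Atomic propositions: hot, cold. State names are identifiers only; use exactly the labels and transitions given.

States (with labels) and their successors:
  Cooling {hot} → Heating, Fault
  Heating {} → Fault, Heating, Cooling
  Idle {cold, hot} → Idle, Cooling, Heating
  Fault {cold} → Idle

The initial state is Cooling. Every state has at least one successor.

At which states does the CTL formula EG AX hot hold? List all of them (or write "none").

none

States satisfying AX hot: {Fault}.
States satisfying EG AX hot: ∅.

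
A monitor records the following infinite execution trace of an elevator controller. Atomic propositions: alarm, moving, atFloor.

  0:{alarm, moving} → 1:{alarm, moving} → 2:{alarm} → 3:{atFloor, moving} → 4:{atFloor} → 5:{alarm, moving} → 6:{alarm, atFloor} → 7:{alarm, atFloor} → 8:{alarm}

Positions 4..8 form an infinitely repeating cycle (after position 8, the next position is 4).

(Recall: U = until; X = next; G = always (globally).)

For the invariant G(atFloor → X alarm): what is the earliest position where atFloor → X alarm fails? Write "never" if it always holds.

3

Check atFloor → X alarm at each position in order: 0 ✓, 1 ✓, 2 ✓.
At position 3 the labels are {atFloor, moving} and the next position 4 has {atFloor}, so atFloor → X alarm is false there. This is the first violation.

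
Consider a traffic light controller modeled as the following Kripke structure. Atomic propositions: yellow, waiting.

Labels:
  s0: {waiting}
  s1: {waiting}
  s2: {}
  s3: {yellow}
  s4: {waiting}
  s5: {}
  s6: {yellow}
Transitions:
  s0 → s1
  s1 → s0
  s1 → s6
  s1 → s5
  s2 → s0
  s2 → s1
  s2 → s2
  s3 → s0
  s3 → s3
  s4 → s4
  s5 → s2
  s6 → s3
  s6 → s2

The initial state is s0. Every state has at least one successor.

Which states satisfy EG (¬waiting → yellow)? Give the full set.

States satisfying ¬waiting → yellow: {s0, s1, s3, s4, s6}.
States satisfying EG (¬waiting → yellow): {s0, s1, s3, s4, s6}.

{s0, s1, s3, s4, s6}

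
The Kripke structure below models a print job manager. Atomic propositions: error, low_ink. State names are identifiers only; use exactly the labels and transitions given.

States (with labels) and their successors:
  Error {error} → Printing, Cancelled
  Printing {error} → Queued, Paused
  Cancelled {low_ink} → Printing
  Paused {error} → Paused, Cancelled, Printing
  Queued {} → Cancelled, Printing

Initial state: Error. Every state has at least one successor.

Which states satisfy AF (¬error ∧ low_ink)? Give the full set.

States satisfying ¬error ∧ low_ink: {Cancelled}.
States satisfying AF (¬error ∧ low_ink): {Cancelled}.

{Cancelled}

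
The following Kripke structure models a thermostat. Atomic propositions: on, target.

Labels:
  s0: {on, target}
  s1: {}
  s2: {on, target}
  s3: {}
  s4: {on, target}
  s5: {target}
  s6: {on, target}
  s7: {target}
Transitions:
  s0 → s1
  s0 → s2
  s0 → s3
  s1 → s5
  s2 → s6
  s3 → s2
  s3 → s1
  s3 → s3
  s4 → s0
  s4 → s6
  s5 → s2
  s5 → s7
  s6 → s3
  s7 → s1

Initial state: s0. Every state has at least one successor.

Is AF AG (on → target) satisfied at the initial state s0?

States satisfying AG (on → target): {s0, s1, s2, s3, s4, s5, s6, s7}.
States satisfying AF AG (on → target): {s0, s1, s2, s3, s4, s5, s6, s7}.
s0 ∈ Sat(AF AG (on → target)).

Satisfied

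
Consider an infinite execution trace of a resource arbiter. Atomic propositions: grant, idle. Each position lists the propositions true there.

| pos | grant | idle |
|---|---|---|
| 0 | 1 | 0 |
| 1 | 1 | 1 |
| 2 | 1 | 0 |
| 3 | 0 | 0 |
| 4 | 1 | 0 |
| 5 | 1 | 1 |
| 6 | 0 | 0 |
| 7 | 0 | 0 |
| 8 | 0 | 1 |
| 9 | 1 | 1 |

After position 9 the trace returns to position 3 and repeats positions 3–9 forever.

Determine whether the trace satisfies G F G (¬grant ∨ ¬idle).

No

F G (¬grant ∨ ¬idle) must hold at every position from 0 onward. It fails at position 0, so G F G (¬grant ∨ ¬idle) is false.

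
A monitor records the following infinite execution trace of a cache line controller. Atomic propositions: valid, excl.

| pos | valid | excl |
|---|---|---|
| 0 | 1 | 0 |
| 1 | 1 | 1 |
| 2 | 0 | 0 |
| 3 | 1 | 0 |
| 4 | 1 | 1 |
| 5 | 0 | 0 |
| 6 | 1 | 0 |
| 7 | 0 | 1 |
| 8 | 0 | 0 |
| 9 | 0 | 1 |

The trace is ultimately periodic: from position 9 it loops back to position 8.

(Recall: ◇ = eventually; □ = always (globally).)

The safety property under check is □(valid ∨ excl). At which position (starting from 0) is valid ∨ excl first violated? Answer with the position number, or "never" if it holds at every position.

2

Check valid ∨ excl at each position in order: 0 ✓, 1 ✓.
At position 2 the labels are {}, so valid ∨ excl is false there. This is the first violation.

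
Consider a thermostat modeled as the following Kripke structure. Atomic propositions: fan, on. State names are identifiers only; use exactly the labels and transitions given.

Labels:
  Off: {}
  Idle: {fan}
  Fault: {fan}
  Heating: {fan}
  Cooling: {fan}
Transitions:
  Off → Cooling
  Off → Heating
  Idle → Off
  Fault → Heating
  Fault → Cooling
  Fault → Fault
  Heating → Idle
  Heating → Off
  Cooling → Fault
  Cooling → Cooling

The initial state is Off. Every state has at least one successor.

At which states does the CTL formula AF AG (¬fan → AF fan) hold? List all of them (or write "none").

{Off, Idle, Fault, Heating, Cooling}

States satisfying AG (¬fan → AF fan): {Off, Idle, Fault, Heating, Cooling}.
States satisfying AF AG (¬fan → AF fan): {Off, Idle, Fault, Heating, Cooling}.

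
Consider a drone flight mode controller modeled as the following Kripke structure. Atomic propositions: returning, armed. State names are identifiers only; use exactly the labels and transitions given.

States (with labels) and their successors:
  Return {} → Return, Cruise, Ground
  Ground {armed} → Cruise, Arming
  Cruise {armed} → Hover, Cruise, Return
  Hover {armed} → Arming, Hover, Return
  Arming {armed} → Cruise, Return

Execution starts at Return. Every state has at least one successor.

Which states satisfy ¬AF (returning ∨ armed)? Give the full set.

States satisfying returning ∨ armed: {Ground, Cruise, Hover, Arming}.
States satisfying AF (returning ∨ armed): {Ground, Cruise, Hover, Arming}.
States satisfying ¬AF (returning ∨ armed): {Return}.

{Return}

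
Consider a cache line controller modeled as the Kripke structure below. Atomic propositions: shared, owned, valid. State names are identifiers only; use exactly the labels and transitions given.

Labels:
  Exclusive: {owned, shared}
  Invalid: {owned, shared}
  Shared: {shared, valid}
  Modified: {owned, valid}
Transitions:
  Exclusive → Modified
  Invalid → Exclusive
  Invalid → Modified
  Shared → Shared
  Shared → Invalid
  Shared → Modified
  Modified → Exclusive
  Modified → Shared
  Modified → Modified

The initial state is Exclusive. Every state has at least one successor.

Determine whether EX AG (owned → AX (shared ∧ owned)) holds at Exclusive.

No

States satisfying AG (owned → AX (shared ∧ owned)): ∅.
States satisfying EX AG (owned → AX (shared ∧ owned)): ∅.
No suitable path/successor from Exclusive witnesses the formula.
Exclusive ∉ Sat(EX AG (owned → AX (shared ∧ owned))).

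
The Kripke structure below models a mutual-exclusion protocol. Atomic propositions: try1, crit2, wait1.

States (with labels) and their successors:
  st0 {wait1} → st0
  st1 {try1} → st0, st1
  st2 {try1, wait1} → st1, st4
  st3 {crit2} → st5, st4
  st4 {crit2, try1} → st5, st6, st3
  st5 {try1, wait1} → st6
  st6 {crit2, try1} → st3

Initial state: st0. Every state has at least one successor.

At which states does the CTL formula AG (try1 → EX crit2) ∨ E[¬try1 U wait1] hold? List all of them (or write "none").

States satisfying try1 → EX crit2: {st0, st2, st3, st4, st5, st6}.
States satisfying AG (try1 → EX crit2): {st0, st3, st4, st5, st6}.
States satisfying ¬try1: {st0, st3}.
States satisfying wait1: {st0, st2, st5}.
States satisfying E[¬try1 U wait1]: {st0, st2, st3, st5}.
States satisfying AG (try1 → EX crit2) ∨ E[¬try1 U wait1]: {st0, st2, st3, st4, st5, st6}.

{st0, st2, st3, st4, st5, st6}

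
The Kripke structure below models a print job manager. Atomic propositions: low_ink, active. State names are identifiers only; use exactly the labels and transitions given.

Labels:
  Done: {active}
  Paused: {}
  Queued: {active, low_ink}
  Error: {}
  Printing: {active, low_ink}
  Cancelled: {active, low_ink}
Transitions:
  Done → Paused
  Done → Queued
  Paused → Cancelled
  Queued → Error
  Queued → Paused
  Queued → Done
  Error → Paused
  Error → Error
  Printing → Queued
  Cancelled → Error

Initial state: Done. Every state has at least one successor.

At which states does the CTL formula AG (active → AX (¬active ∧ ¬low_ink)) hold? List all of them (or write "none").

{Paused, Error, Cancelled}

States satisfying active → AX (¬active ∧ ¬low_ink): {Paused, Error, Cancelled}.
States satisfying AG (active → AX (¬active ∧ ¬low_ink)): {Paused, Error, Cancelled}.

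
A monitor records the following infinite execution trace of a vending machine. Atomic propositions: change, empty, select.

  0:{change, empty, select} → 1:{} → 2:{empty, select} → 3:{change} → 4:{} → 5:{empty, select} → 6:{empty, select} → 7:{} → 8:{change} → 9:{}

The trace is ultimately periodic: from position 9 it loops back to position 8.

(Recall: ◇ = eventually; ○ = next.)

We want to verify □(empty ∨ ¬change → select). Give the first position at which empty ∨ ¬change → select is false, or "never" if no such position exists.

Check empty ∨ ¬change → select at each position in order: 0 ✓.
At position 1 the labels are {}, so empty ∨ ¬change → select is false there. This is the first violation.

1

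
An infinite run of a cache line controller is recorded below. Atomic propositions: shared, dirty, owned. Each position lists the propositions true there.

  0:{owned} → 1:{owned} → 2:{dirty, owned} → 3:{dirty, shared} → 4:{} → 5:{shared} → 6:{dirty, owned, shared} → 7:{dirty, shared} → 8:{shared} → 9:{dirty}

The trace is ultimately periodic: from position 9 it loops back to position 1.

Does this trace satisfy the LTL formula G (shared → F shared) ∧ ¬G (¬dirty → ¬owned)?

Satisfied

shared → F shared holds at every position 0..9, and those are all positions ever visited, so G (shared → F shared) holds.
Positions where shared holds: 3, 5, 6, 7, 8.
Check F shared at each: 3→ok, 5→ok, 6→ok, 7→ok, 8→ok.
At position 0: G (shared → F shared) is true; ¬G (¬dirty → ¬owned) is true; so G (shared → F shared) ∧ ¬G (¬dirty → ¬owned) is true.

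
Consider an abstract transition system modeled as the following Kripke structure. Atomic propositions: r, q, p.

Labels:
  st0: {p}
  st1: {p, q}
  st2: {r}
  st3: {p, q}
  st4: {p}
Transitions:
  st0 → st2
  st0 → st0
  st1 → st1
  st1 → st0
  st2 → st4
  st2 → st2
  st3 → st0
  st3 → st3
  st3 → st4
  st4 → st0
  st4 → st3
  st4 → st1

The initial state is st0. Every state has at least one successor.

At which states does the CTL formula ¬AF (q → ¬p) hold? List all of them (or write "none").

States satisfying q → ¬p: {st0, st2, st4}.
States satisfying AF (q → ¬p): {st0, st2, st4}.
States satisfying ¬AF (q → ¬p): {st1, st3}.

{st1, st3}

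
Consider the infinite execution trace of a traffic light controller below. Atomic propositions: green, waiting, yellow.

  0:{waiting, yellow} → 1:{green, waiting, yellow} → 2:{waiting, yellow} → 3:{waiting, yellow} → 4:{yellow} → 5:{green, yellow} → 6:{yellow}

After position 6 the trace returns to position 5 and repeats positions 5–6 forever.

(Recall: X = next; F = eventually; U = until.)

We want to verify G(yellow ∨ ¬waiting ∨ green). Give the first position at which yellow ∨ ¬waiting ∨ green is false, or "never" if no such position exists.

yellow ∨ ¬waiting ∨ green holds at every position 0..6, and those are all the positions the trace ever visits, so the invariant G(yellow ∨ ¬waiting ∨ green) is never violated.

never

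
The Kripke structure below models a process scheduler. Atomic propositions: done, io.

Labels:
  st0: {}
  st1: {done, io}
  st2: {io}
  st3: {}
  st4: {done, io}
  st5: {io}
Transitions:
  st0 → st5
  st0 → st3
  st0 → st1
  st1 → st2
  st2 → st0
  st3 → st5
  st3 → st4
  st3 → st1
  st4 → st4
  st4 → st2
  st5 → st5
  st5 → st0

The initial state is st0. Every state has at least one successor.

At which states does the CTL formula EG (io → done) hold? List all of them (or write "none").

States satisfying io → done: {st0, st1, st3, st4}.
States satisfying EG (io → done): {st0, st3, st4}.

{st0, st3, st4}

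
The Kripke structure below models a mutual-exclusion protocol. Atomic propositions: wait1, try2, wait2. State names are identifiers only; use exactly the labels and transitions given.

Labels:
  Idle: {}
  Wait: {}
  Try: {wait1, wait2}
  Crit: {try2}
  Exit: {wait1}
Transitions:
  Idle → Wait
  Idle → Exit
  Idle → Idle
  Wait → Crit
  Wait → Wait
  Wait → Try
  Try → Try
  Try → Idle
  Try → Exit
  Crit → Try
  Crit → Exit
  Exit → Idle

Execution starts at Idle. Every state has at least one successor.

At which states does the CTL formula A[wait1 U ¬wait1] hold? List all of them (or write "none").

{Idle, Wait, Crit, Exit}

States satisfying wait1: {Try, Exit}.
States satisfying ¬wait1: {Idle, Wait, Crit}.
States satisfying A[wait1 U ¬wait1]: {Idle, Wait, Crit, Exit}.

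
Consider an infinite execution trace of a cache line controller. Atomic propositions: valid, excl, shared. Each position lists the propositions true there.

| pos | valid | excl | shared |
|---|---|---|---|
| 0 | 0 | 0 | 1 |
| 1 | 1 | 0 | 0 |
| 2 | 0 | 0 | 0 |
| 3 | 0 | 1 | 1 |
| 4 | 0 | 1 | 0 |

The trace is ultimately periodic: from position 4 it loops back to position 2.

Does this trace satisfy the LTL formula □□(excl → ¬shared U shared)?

Holds

□(excl → ¬shared U shared) holds at every position 0..4, and those are all positions ever visited, so □□(excl → ¬shared U shared) holds.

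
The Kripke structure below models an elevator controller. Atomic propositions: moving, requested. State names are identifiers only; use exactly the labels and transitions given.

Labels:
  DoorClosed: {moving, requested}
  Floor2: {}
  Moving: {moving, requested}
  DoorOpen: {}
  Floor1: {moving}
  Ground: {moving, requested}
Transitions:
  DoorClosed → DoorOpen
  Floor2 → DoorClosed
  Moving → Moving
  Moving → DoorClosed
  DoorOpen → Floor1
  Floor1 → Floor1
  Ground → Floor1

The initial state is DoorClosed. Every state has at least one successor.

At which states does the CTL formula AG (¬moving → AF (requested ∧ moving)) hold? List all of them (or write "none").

States satisfying ¬moving → AF (requested ∧ moving): {DoorClosed, Floor2, Moving, Floor1, Ground}.
States satisfying AG (¬moving → AF (requested ∧ moving)): {Floor1, Ground}.

{Floor1, Ground}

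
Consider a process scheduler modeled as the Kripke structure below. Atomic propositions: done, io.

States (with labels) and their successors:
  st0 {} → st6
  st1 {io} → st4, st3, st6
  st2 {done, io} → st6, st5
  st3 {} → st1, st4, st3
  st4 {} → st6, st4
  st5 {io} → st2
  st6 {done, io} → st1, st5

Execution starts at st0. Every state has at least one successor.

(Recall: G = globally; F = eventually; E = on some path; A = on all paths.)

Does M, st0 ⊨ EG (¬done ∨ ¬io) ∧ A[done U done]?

States satisfying ¬done ∨ ¬io: {st0, st1, st3, st4, st5}.
States satisfying EG (¬done ∨ ¬io): {st1, st3, st4}.
States satisfying done: {st2, st6}.
States satisfying A[done U done]: {st2, st6}.
States satisfying EG (¬done ∨ ¬io) ∧ A[done U done]: ∅.
st0 ∉ Sat(EG (¬done ∨ ¬io) ∧ A[done U done]).

Violated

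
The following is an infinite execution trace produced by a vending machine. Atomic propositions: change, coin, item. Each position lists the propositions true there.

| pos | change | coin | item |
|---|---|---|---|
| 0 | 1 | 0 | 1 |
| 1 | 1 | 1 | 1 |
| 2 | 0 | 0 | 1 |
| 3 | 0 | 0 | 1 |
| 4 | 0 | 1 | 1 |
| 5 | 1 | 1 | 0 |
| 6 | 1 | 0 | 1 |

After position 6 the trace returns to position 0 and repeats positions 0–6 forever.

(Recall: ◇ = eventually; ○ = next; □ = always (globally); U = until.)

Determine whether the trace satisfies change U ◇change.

Walking from position 0: ◇change first holds at position 0, and change holds at every earlier position along the way, so change U ◇change holds.

Yes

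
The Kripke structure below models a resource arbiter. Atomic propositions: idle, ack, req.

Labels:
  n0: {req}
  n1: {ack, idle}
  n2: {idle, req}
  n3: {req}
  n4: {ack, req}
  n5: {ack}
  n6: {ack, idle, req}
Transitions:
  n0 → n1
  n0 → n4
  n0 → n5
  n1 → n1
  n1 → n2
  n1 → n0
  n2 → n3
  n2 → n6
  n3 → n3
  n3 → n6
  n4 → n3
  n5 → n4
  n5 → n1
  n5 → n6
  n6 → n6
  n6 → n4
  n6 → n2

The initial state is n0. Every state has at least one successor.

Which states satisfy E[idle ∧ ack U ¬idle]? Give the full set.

{n0, n1, n3, n4, n5, n6}

States satisfying idle ∧ ack: {n1, n6}.
States satisfying ¬idle: {n0, n3, n4, n5}.
States satisfying E[idle ∧ ack U ¬idle]: {n0, n1, n3, n4, n5, n6}.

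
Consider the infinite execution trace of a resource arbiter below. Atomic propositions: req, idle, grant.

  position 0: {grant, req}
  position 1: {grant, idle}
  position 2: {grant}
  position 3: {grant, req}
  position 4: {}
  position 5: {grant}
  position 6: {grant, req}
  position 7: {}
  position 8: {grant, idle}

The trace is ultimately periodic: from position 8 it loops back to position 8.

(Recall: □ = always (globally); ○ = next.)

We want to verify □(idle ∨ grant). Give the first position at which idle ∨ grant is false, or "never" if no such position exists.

Check idle ∨ grant at each position in order: 0 ✓, 1 ✓, 2 ✓, 3 ✓.
At position 4 the labels are {}, so idle ∨ grant is false there. This is the first violation.

4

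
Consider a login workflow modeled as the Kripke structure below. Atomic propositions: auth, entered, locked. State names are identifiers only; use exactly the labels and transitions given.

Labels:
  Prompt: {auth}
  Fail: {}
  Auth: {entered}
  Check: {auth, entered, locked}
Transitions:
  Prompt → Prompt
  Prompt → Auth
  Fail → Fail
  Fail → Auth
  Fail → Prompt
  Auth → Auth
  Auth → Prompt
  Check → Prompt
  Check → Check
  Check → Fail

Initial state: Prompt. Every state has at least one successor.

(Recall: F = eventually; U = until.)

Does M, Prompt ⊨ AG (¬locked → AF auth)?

States satisfying ¬locked → AF auth: {Prompt, Check}.
States satisfying AG (¬locked → AF auth): ∅.
Auth is reachable from Prompt and violates ¬locked → AF auth, so AG fails at Prompt.
Prompt ∉ Sat(AG (¬locked → AF auth)).

Does not hold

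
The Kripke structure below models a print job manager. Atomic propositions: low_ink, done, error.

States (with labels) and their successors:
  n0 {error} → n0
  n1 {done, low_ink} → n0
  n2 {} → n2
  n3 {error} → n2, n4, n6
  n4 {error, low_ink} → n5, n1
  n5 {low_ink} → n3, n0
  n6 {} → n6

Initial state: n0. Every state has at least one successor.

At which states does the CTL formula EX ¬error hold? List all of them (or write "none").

States satisfying ¬error: {n1, n2, n5, n6}.
States satisfying EX ¬error: {n2, n3, n4, n6}.

{n2, n3, n4, n6}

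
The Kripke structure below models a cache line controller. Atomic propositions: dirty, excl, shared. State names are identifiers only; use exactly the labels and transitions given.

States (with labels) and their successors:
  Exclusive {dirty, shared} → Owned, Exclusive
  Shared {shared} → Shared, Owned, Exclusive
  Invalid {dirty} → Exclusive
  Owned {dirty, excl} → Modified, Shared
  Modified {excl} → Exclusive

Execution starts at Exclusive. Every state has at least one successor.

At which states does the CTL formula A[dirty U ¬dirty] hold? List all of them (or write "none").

States satisfying dirty: {Exclusive, Invalid, Owned}.
States satisfying ¬dirty: {Shared, Modified}.
States satisfying A[dirty U ¬dirty]: {Shared, Owned, Modified}.

{Shared, Owned, Modified}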